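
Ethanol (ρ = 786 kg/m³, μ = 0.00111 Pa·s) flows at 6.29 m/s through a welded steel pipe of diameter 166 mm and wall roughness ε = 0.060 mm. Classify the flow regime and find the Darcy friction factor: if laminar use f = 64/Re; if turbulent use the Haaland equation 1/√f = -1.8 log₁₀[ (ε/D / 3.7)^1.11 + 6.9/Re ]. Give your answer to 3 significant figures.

f ≈ 0.0163

Re = ρVD/μ = 786·6.29·0.166/0.00111 = 7.394e+05.
Re > 4000 → turbulent. ε/D = 6e-05/0.166 = 0.000361; Haaland: 1/√f = -1.8 log₁₀[3.54e-05 + 9.33e-06] = 7.829, so f = 0.01631.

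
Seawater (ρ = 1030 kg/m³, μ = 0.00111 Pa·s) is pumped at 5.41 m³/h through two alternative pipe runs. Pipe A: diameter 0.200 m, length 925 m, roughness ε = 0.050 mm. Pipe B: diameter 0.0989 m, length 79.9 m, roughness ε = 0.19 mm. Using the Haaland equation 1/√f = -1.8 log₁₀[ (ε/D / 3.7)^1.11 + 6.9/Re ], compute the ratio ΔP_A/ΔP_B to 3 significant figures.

ΔP_A/ΔP_B ≈ 0.369

Pipe A: V = Q/A = 0.001503/0.03142 = 0.04783 m/s; Re = 8877; ε/D = 0.00025; Haaland → f = 0.03219; ΔP_A = f(L/D)(ρV²/2) = 175.4 Pa.
Pipe B: V = Q/A = 0.001503/0.007682 = 0.1956 m/s; Re = 1.795e+04; ε/D = 0.00192; Haaland → f = 0.02987; ΔP_B = f(L/D)(ρV²/2) = 475.6 Pa.
ΔP_A/ΔP_B = 175.4/475.6 = 0.369.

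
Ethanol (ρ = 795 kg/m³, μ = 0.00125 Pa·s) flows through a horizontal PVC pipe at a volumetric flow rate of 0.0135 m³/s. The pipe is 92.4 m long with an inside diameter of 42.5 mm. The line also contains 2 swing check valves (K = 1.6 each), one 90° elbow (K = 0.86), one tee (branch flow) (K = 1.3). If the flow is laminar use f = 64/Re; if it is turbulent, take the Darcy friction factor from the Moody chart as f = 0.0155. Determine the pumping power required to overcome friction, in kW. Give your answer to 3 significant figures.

Cross-sectional area A = πD²/4 = π(0.0425)²/4 = 0.001419 m²; mean velocity V = Q/A = 0.0135/0.001419 = 9.516 m/s.
Reynolds number Re = ρVD/μ = 795 · 9.516 · 0.0425 / 0.00125 = 2.572e+05.
Re > 4000 → turbulent; use the Moody-chart value f = 0.0155.
Total minor-loss coefficient ΣK = 2·1.6 + 1·0.86 + 1·1.3 = 5.36.
ΔP = [f·L/D + ΣK]·(ρV²/2) = [0.0155·92.4/0.0425 + 5.36]·(795·9.516²/2) = [33.7 + 5.36]·3.6e+04 = 1.406e+06 Pa.
Pumping power P = QΔP = 0.0135·1.406e+06 = 18980 W = 19.0 kW.

P ≈ 19.0 kW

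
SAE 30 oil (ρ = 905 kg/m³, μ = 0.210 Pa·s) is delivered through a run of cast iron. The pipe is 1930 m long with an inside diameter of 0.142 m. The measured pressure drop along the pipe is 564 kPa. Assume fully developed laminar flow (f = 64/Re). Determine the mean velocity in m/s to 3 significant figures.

V ≈ 0.877 m/s

For laminar flow, f = 64/Re with Re = ρVD/μ, so Darcy-Weisbach reduces to ΔP = 32μLV/D². Solving for V: V = ΔP·D²/(32μL) = 5.64e+05·(0.142)²/(32·0.21·1930) = 0.8769 m/s.
Check: Re = ρVD/μ = 905·0.8769·0.142/0.21 = 536.6 < 2300, so the laminar assumption holds.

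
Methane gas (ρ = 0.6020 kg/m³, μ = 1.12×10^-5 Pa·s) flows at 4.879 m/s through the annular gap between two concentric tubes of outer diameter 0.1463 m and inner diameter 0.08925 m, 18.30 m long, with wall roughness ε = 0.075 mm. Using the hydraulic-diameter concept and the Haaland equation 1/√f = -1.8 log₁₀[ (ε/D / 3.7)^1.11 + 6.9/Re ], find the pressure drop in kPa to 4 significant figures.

ΔP ≈ 0.06863 kPa

Hydraulic diameter D_h = 4A/P = D_o - D_i = 0.1463 - 0.08925 = 0.05705 m.
Re = ρVD_h/μ = 0.602·4.879·0.05705/1.12e-05 = 1.496e+04.
ε/D_h = 7.5e-05/0.05705 = 0.00131; Haaland gives 1/√f = -1.8 log₁₀[0.000148+0.000461] = 5.787, so f = 0.02986.
ΔP = f(L/D_h)(ρV²/2) = 0.02986·18.3/0.05705·7.165 = 68.63 Pa.
ΔP = 0.06863 kPa.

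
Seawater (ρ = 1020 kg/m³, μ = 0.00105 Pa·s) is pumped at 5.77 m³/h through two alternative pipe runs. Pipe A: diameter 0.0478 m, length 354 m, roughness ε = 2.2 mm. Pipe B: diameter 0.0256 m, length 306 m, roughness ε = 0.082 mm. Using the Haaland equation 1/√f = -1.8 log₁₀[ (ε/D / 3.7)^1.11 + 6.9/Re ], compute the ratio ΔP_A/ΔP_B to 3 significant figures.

Pipe A: V = Q/A = 0.001603/0.001795 = 0.8932 m/s; Re = 4.147e+04; ε/D = 0.046; Haaland → f = 0.06962; ΔP_A = f(L/D)(ρV²/2) = 2.098e+05 Pa.
Pipe B: V = Q/A = 0.001603/0.0005147 = 3.114 m/s; Re = 7.744e+04; ε/D = 0.0032; Haaland → f = 0.02814; ΔP_B = f(L/D)(ρV²/2) = 1.663e+06 Pa.
ΔP_A/ΔP_B = 2.098e+05/1.663e+06 = 0.126.

ΔP_A/ΔP_B ≈ 0.126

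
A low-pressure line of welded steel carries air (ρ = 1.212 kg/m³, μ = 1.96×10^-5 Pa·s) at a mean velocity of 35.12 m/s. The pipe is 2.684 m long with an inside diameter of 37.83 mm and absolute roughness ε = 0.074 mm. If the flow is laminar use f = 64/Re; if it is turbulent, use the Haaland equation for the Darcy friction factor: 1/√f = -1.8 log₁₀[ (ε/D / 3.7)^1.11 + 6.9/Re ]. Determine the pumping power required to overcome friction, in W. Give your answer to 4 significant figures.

P ≈ 52.67 W

Reynolds number Re = ρVD/μ = 1.212 · 35.12 · 0.03783 / 1.96e-05 = 8.216e+04.
Re > 4000 → turbulent. Relative roughness ε/D = 7.4e-05/0.03783 = 0.00196. Haaland: 1/√f = -1.8 log₁₀[(0.00196/3.7)^1.11 + 6.9/8.216e+04] = -1.8 log₁₀[0.000231 + 8.4e-05] = 6.304, so f = 0.02516.
Darcy-Weisbach: ΔP = f(L/D)(ρV²/2) = 0.02516·(2.684/0.03783)·(1.212·35.12²/2) = 0.02516·70.95·747.4 = 1334 Pa.
Q = V·A = 35.12·0.001124 = 0.03947 m³/s.
Pumping power P = QΔP = 0.03947·1334 = 52.672 W = 52.67 W.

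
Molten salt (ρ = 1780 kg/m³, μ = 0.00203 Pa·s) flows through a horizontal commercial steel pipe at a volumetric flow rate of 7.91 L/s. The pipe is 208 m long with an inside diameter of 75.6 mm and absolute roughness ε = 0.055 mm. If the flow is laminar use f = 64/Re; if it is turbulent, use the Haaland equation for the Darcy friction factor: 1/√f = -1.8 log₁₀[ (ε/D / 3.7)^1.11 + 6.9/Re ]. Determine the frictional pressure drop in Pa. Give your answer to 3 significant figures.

Q = 7.91 L/s = 7.91/1000 = 0.00791 m³/s.
Cross-sectional area A = πD²/4 = π(0.0756)²/4 = 0.004489 m²; mean velocity V = Q/A = 0.00791/0.004489 = 1.762 m/s.
Reynolds number Re = ρVD/μ = 1780 · 1.762 · 0.0756 / 0.00203 = 1.168e+05.
Re > 4000 → turbulent. Relative roughness ε/D = 5.5e-05/0.0756 = 0.000728. Haaland: 1/√f = -1.8 log₁₀[(0.000728/3.7)^1.11 + 6.9/1.168e+05] = -1.8 log₁₀[7.69e-05 + 5.91e-05] = 6.96, so f = 0.02064.
Darcy-Weisbach: ΔP = f(L/D)(ρV²/2) = 0.02064·(208/0.0756)·(1780·1.762²/2) = 0.02064·2751·2764 = 1.57e+05 Pa.

ΔP ≈ 157000 Pa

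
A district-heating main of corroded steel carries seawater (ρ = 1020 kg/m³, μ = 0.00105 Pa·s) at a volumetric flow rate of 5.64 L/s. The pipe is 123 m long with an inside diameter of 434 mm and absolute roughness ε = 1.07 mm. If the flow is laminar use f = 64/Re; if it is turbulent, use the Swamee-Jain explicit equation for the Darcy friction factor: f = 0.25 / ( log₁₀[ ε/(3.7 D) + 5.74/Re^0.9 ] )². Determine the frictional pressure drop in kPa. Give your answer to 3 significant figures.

ΔP ≈ 0.00673 kPa

Q = 5.64 L/s = 5.64/1000 = 0.00564 m³/s.
Cross-sectional area A = πD²/4 = π(0.434)²/4 = 0.1479 m²; mean velocity V = Q/A = 0.00564/0.1479 = 0.03812 m/s.
Reynolds number Re = ρVD/μ = 1020 · 0.03812 · 0.434 / 0.00105 = 1.607e+04.
Re > 4000 → turbulent. Relative roughness ε/D = 0.00107/0.434 = 0.00247. Swamee-Jain: f = 0.25/(log₁₀[0.00247/3.7 + 5.74/1.607e+04^0.9])² = 0.25/(log₁₀[0.000666 + 0.000941])² = 0.25/(-2.794)² = 0.03202.
Darcy-Weisbach: ΔP = f(L/D)(ρV²/2) = 0.03202·(123/0.434)·(1020·0.03812²/2) = 0.03202·283.4·0.7413 = 6.728 Pa.
ΔP = 6.728 Pa = 0.00673 kPa.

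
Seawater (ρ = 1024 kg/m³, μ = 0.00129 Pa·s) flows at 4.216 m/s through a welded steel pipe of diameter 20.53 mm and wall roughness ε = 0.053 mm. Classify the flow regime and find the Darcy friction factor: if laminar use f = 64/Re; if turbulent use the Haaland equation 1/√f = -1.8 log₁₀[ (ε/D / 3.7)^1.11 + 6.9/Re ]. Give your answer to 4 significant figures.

Re = ρVD/μ = 1024·4.216·0.02053/0.00129 = 6.871e+04.
Re > 4000 → turbulent. ε/D = 5.3e-05/0.02053 = 0.00258; Haaland: 1/√f = -1.8 log₁₀[0.000314 + 0.0001] = 6.089, so f = 0.02697.

f ≈ 0.02697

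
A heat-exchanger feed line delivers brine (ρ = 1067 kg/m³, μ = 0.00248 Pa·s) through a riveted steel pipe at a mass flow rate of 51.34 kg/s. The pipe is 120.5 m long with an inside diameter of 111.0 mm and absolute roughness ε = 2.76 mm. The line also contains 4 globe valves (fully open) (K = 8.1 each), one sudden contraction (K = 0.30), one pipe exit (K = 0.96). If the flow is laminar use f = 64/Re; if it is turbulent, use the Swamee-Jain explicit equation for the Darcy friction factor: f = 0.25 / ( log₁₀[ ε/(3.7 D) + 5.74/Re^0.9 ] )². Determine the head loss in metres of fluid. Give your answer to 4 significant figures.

h_f ≈ 115.2 m

A = πD²/4 = π(0.111)²/4 = 0.009677 m²; mean velocity V = ṁ/(ρA) = 51.34/(1067 · 0.009677) = 4.972 m/s.
Reynolds number Re = ρVD/μ = 1067 · 4.972 · 0.111 / 0.00248 = 2.375e+05.
Re > 4000 → turbulent. Relative roughness ε/D = 0.00276/0.111 = 0.0249. Swamee-Jain: f = 0.25/(log₁₀[0.0249/3.7 + 5.74/2.375e+05^0.9])² = 0.25/(log₁₀[0.00672 + 8.33e-05])² = 0.25/(-2.167)² = 0.05323.
Total minor-loss coefficient ΣK = 4·8.1 + 1·0.3 + 1·0.96 = 33.7.
ΔP = [f·L/D + ΣK]·(ρV²/2) = [0.05323·120.5/0.111 + 33.7]·(1067·4.972²/2) = [57.78 + 33.7]·1.319e+04 = 1.206e+06 Pa.
Head loss h_f = ΔP/(ρg) = 1.206e+06/(1067·9.81) = 115.2 m.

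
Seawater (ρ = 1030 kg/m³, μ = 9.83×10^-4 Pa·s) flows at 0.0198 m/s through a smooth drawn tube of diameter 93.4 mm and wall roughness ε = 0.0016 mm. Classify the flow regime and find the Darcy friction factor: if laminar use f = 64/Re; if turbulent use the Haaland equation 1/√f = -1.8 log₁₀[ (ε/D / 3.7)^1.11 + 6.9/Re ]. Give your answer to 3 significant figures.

Re = ρVD/μ = 1030·0.0198·0.0934/0.000983 = 1938.
Re < 2300 → laminar, so f = 64/Re = 0.03303 (roughness is irrelevant in laminar flow).

f ≈ 0.0330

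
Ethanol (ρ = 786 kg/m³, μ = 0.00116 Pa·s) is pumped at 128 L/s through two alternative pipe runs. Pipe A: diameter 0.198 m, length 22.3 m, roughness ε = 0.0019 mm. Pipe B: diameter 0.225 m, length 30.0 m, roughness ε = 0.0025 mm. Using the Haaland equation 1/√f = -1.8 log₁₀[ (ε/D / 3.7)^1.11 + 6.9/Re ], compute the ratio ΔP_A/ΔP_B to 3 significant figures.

Pipe A: V = Q/A = 0.128/0.03079 = 4.157 m/s; Re = 5.577e+05; ε/D = 9.6e-06; Haaland → f = 0.01293; ΔP_A = f(L/D)(ρV²/2) = 9889 Pa.
Pipe B: V = Q/A = 0.128/0.03976 = 3.219 m/s; Re = 4.908e+05; ε/D = 1.11e-05; Haaland → f = 0.01323; ΔP_B = f(L/D)(ρV²/2) = 7185 Pa.
ΔP_A/ΔP_B = 9889/7185 = 1.38.

ΔP_A/ΔP_B ≈ 1.38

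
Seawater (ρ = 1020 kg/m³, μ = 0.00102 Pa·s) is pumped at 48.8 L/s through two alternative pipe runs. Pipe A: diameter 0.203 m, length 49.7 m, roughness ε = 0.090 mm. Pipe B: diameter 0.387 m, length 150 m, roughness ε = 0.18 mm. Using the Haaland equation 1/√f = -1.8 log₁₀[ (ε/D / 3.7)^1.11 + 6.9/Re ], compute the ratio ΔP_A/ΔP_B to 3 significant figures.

Pipe A: V = Q/A = 0.0488/0.03237 = 1.508 m/s; Re = 3.061e+05; ε/D = 0.000443; Haaland → f = 0.01771; ΔP_A = f(L/D)(ρV²/2) = 5028 Pa.
Pipe B: V = Q/A = 0.0488/0.1176 = 0.4149 m/s; Re = 1.606e+05; ε/D = 0.000465; Haaland → f = 0.01885; ΔP_B = f(L/D)(ρV²/2) = 641.2 Pa.
ΔP_A/ΔP_B = 5028/641.2 = 7.84.

ΔP_A/ΔP_B ≈ 7.84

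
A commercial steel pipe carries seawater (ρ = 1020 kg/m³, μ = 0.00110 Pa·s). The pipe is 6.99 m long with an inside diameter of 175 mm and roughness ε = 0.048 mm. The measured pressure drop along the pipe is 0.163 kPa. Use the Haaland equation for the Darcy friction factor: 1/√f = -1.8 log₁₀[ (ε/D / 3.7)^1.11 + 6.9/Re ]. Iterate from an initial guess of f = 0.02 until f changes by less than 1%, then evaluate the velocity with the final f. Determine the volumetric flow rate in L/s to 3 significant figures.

Q ≈ 15.6 L/s

Rearranging Darcy-Weisbach: V = √(2·ΔP·D/(f·L·ρ)). With ε/D = 4.8e-05/0.175 = 0.000274, iterate starting from f = 0.02:
  f = 0.02 → V = √(2·163·0.175/(0.02·6.99·1020)) = 0.6325 m/s; Re = ρVD/μ = 1.026e+05; f → 0.019
  f = 0.019 → V = 0.6489 m/s; Re = 1.053e+05; f → 0.01893
Converged (Δf/f < 1%). With the final f = 0.01893: V = √(2·163·0.175/(0.01893·6.99·1020)) = 0.6502 m/s.
Q = V·A = 0.6502·(π/4·0.175²) = 0.01564 m³/s = 15.6 L/s.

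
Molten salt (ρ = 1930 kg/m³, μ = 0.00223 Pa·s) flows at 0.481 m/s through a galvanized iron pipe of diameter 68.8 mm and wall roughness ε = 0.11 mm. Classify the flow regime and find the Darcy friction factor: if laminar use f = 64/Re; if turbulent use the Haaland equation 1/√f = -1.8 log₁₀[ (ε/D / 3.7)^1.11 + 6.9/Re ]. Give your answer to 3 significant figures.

f ≈ 0.0272

Re = ρVD/μ = 1930·0.481·0.0688/0.00223 = 2.864e+04.
Re > 4000 → turbulent. ε/D = 0.00011/0.0688 = 0.0016; Haaland: 1/√f = -1.8 log₁₀[0.000184 + 0.000241] = 6.069, so f = 0.02715.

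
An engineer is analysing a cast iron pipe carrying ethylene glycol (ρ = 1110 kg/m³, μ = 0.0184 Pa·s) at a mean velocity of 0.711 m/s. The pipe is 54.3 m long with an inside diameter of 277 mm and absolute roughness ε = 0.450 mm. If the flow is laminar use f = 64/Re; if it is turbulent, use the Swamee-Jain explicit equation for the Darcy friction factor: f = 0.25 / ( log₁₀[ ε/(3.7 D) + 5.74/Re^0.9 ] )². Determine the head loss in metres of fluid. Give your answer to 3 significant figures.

Reynolds number Re = ρVD/μ = 1110 · 0.711 · 0.277 / 0.0184 = 1.188e+04.
Re > 4000 → turbulent. Relative roughness ε/D = 0.00045/0.277 = 0.00162. Swamee-Jain: f = 0.25/(log₁₀[0.00162/3.7 + 5.74/1.188e+04^0.9])² = 0.25/(log₁₀[0.000439 + 0.00123])² = 0.25/(-2.776)² = 0.03243.
Darcy-Weisbach: ΔP = f(L/D)(ρV²/2) = 0.03243·(54.3/0.277)·(1110·0.711²/2) = 0.03243·196·280.6 = 1784 Pa.
Head loss h_f = ΔP/(ρg) = 1784/(1110·9.81) = 0.164 m.

h_f ≈ 0.164 m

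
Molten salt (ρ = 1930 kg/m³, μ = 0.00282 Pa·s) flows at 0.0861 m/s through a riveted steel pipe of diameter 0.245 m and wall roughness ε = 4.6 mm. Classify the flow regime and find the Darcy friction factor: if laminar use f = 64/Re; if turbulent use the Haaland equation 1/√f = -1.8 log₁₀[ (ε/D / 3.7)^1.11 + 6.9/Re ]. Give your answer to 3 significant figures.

f ≈ 0.0502

Re = ρVD/μ = 1930·0.0861·0.245/0.00282 = 1.444e+04.
Re > 4000 → turbulent. ε/D = 0.0046/0.245 = 0.0188; Haaland: 1/√f = -1.8 log₁₀[0.00284 + 0.000478] = 4.463, so f = 0.05021.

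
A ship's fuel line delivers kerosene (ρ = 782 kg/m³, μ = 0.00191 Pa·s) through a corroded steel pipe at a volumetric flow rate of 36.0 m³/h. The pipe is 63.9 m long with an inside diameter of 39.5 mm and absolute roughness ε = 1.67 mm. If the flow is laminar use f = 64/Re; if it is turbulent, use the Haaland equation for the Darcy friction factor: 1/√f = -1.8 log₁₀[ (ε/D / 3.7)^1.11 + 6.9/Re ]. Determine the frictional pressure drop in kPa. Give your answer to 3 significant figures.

ΔP ≈ 2810 kPa

Q = 36.0 m³/h = 36.0/3600 = 0.01 m³/s.
Cross-sectional area A = πD²/4 = π(0.0395)²/4 = 0.001225 m²; mean velocity V = Q/A = 0.01/0.001225 = 8.16 m/s.
Reynolds number Re = ρVD/μ = 782 · 8.16 · 0.0395 / 0.00191 = 1.32e+05.
Re > 4000 → turbulent. Relative roughness ε/D = 0.00167/0.0395 = 0.0423. Haaland: 1/√f = -1.8 log₁₀[(0.0423/3.7)^1.11 + 6.9/1.32e+05] = -1.8 log₁₀[0.00699 + 5.23e-05] = 3.874, so f = 0.06662.
Darcy-Weisbach: ΔP = f(L/D)(ρV²/2) = 0.06662·(63.9/0.0395)·(782·8.16²/2) = 0.06662·1618·2.604e+04 = 2.806e+06 Pa.
ΔP = 2.806e+06 Pa = 2810 kPa.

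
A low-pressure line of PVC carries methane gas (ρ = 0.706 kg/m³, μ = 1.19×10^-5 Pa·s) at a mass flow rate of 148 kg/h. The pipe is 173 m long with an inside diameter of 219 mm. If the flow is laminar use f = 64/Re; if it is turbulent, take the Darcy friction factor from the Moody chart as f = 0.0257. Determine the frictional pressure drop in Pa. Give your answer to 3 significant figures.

ṁ = 148 kg/h = 148/3600 = 0.04111 kg/s.
A = πD²/4 = π(0.219)²/4 = 0.03767 m²; mean velocity V = ṁ/(ρA) = 0.04111/(0.706 · 0.03767) = 1.546 m/s.
Reynolds number Re = ρVD/μ = 0.706 · 1.546 · 0.219 / 1.19e-05 = 2.009e+04.
Re > 4000 → turbulent; use the Moody-chart value f = 0.0257.
Darcy-Weisbach: ΔP = f(L/D)(ρV²/2) = 0.0257·(173/0.219)·(0.706·1.546²/2) = 0.0257·790·0.8436 = 17.13 Pa.

ΔP ≈ 17.1 Pa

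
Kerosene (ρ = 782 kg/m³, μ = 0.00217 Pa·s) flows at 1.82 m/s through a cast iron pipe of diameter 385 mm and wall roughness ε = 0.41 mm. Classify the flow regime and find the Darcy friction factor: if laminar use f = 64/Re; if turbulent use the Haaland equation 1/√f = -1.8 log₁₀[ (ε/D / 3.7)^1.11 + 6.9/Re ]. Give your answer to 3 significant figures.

f ≈ 0.0209

Re = ρVD/μ = 782·1.82·0.385/0.00217 = 2.525e+05.
Re > 4000 → turbulent. ε/D = 0.00041/0.385 = 0.00106; Haaland: 1/√f = -1.8 log₁₀[0.000117 + 2.73e-05] = 6.911, so f = 0.02094.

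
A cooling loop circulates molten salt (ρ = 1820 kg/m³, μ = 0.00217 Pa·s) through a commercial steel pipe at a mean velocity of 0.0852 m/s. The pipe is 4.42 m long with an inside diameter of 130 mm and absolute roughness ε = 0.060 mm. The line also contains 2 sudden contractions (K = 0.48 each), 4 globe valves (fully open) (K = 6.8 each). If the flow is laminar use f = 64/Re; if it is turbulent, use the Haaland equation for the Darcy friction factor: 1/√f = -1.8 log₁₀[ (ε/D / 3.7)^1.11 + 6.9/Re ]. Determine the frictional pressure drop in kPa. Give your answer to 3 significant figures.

ΔP ≈ 0.193 kPa

Reynolds number Re = ρVD/μ = 1820 · 0.0852 · 0.13 / 0.00217 = 9290.
Re > 4000 → turbulent. Relative roughness ε/D = 6e-05/0.13 = 0.000462. Haaland: 1/√f = -1.8 log₁₀[(0.000462/3.7)^1.11 + 6.9/9290] = -1.8 log₁₀[4.64e-05 + 0.000743] = 5.585, so f = 0.03206.
Total minor-loss coefficient ΣK = 2·0.48 + 4·6.8 = 28.2.
ΔP = [f·L/D + ΣK]·(ρV²/2) = [0.03206·4.42/0.13 + 28.2]·(1820·0.0852²/2) = [1.09 + 28.2]·6.606 = 193.2 Pa.
ΔP = 193.2 Pa = 0.193 kPa.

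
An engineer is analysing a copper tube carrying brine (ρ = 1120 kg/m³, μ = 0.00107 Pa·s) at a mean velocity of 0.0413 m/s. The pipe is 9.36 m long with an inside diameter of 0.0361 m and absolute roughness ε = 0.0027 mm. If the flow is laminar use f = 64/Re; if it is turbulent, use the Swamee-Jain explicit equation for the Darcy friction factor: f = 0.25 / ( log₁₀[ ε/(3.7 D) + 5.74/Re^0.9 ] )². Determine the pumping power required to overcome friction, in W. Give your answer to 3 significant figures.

Reynolds number Re = ρVD/μ = 1120 · 0.0413 · 0.0361 / 0.00107 = 1561.
Re < 2300 → laminar flow, so f = 64/Re = 64/1561 = 0.04101 (the turbulent correlation is not needed).
Darcy-Weisbach: ΔP = f(L/D)(ρV²/2) = 0.04101·(9.36/0.0361)·(1120·0.0413²/2) = 0.04101·259.3·0.9552 = 10.16 Pa.
Q = V·A = 0.0413·0.001024 = 4.227e-05 m³/s.
Pumping power P = QΔP = 4.227e-05·10.16 = 4.293×10^-4 W = 4.29×10^-4 W.

P ≈ 4.29×10^-4 W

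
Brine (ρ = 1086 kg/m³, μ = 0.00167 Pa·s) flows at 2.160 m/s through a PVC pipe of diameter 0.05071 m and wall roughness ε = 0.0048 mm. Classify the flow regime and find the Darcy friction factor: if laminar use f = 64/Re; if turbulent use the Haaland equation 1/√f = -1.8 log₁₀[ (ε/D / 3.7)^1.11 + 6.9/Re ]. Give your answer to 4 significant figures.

f ≈ 0.01949

Re = ρVD/μ = 1086·2.16·0.05071/0.00167 = 7.123e+04.
Re > 4000 → turbulent. ε/D = 4.8e-06/0.05071 = 9.47e-05; Haaland: 1/√f = -1.8 log₁₀[8e-06 + 9.69e-05] = 7.163, so f = 0.01949.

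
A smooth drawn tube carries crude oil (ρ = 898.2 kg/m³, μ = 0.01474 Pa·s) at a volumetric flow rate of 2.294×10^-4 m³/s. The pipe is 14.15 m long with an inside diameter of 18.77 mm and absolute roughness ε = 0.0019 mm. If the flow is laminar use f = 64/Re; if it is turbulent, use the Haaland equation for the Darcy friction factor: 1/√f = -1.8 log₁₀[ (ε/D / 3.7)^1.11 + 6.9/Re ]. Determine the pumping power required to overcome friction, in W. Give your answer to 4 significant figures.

P ≈ 3.603 W

Cross-sectional area A = πD²/4 = π(0.01877)²/4 = 0.0002767 m²; mean velocity V = Q/A = 0.0002294/0.0002767 = 0.829 m/s.
Reynolds number Re = ρVD/μ = 898.2 · 0.829 · 0.01877 / 0.0147 = 948.2.
Re < 2300 → laminar flow, so f = 64/Re = 64/948.2 = 0.06749 (the turbulent correlation is not needed).
Darcy-Weisbach: ΔP = f(L/D)(ρV²/2) = 0.06749·(14.15/0.01877)·(898.2·0.829²/2) = 0.06749·753.9·308.7 = 1.571e+04 Pa.
Pumping power P = QΔP = 0.0002294·1.571e+04 = 3.6028 W = 3.603 W.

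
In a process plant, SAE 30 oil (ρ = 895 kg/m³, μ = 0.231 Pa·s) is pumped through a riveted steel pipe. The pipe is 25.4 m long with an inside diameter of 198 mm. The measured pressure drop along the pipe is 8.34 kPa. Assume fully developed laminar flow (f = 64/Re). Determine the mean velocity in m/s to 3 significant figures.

For laminar flow, f = 64/Re with Re = ρVD/μ, so Darcy-Weisbach reduces to ΔP = 32μLV/D². Solving for V: V = ΔP·D²/(32μL) = 8340·(0.198)²/(32·0.231·25.4) = 1.741 m/s.
Check: Re = ρVD/μ = 895·1.741·0.198/0.231 = 1336 < 2300, so the laminar assumption holds.

V ≈ 1.74 m/s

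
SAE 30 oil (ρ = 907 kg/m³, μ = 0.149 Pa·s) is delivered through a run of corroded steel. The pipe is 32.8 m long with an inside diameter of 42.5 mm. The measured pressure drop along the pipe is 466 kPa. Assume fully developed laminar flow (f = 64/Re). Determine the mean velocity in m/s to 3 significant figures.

V ≈ 5.38 m/s

For laminar flow, f = 64/Re with Re = ρVD/μ, so Darcy-Weisbach reduces to ΔP = 32μLV/D². Solving for V: V = ΔP·D²/(32μL) = 4.66e+05·(0.0425)²/(32·0.149·32.8) = 5.382 m/s.
Check: Re = ρVD/μ = 907·5.382·0.0425/0.149 = 1392 < 2300, so the laminar assumption holds.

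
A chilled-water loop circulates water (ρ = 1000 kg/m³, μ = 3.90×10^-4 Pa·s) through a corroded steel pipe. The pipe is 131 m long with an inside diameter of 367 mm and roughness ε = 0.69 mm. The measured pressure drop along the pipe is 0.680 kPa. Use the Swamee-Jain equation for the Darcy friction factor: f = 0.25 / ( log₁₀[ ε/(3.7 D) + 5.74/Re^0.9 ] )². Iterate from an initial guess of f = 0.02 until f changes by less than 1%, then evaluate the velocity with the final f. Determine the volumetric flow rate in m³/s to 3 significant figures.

Q ≈ 0.0424 m³/s

Rearranging Darcy-Weisbach: V = √(2·ΔP·D/(f·L·ρ)). With ε/D = 0.00069/0.367 = 0.00188, iterate starting from f = 0.02:
  f = 0.02 → V = √(2·680·0.367/(0.02·131·1000)) = 0.4365 m/s; Re = ρVD/μ = 4.107e+05; f → 0.02363
  f = 0.02363 → V = 0.4015 m/s; Re = 3.779e+05; f → 0.02368
Converged (Δf/f < 1%). With the final f = 0.02368: V = √(2·680·0.367/(0.02368·131·1000)) = 0.4012 m/s.
Q = V·A = 0.4012·(π/4·0.367²) = 0.04244 m³/s = 0.0424 m³/s.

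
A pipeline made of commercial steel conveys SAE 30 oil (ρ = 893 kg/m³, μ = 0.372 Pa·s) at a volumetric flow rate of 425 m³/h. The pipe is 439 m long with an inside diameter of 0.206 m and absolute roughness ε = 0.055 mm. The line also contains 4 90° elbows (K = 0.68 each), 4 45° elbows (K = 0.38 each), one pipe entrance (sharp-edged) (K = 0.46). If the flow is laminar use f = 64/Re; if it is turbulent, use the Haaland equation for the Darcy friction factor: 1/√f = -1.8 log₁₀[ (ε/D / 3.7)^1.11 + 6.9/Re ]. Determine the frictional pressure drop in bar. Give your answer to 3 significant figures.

Q = 425 m³/h = 425/3600 = 0.1181 m³/s.
Cross-sectional area A = πD²/4 = π(0.206)²/4 = 0.03333 m²; mean velocity V = Q/A = 0.1181/0.03333 = 3.542 m/s.
Reynolds number Re = ρVD/μ = 893 · 3.542 · 0.206 / 0.372 = 1752.
Re < 2300 → laminar flow, so f = 64/Re = 64/1752 = 0.03654 (the turbulent correlation is not needed).
Total minor-loss coefficient ΣK = 4·0.68 + 4·0.38 + 1·0.46 = 4.7.
ΔP = [f·L/D + ΣK]·(ρV²/2) = [0.03654·439/0.206 + 4.7]·(893·3.542²/2) = [77.86 + 4.7]·5602 = 4.625e+05 Pa.
ΔP = 4.625e+05 Pa = 4.63 bar.

ΔP ≈ 4.63 bar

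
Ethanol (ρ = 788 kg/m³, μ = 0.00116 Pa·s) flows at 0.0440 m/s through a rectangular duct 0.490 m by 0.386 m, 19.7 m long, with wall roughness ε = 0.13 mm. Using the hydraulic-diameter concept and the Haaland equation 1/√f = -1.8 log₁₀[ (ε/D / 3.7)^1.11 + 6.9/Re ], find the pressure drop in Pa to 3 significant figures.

ΔP ≈ 1.02 Pa

Hydraulic diameter D_h = 4A/P = 4·(0.49·0.386)/(2·(0.49+0.386)) = 0.7566/1.752 = 0.4318 m.
Re = ρVD_h/μ = 788·0.044·0.4318/0.00116 = 1.291e+04.
ε/D_h = 0.00013/0.4318 = 0.000301; Haaland gives 1/√f = -1.8 log₁₀[2.89e-05+0.000535] = 5.848, so f = 0.02924.
ΔP = f(L/D_h)(ρV²/2) = 0.02924·19.7/0.4318·0.7628 = 1.017 Pa.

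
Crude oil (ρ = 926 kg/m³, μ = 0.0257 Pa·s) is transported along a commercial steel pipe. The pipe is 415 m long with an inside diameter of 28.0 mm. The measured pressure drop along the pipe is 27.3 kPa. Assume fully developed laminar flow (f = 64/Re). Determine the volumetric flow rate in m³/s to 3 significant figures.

For laminar flow, f = 64/Re with Re = ρVD/μ, so Darcy-Weisbach reduces to ΔP = 32μLV/D². Solving for V: V = ΔP·D²/(32μL) = 2.73e+04·(0.028)²/(32·0.0257·415) = 0.06271 m/s.
Check: Re = ρVD/μ = 926·0.06271·0.028/0.0257 = 63.27 < 2300, so the laminar assumption holds.
Q = V·A = 0.06271·(π/4·0.028²) = 3.861e-05 m³/s = 3.86×10^-5 m³/s.

Q ≈ 3.86×10^-5 m³/s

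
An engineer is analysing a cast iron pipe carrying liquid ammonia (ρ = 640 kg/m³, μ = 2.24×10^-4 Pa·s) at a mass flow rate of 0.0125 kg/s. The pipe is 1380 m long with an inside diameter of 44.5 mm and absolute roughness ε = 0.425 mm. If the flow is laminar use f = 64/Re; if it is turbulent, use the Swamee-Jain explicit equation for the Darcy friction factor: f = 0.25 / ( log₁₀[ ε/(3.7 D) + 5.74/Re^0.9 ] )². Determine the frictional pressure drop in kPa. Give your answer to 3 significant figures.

ΔP ≈ 0.0627 kPa

A = πD²/4 = π(0.0445)²/4 = 0.001555 m²; mean velocity V = ṁ/(ρA) = 0.0125/(640 · 0.001555) = 0.01256 m/s.
Reynolds number Re = ρVD/μ = 640 · 0.01256 · 0.0445 / 0.000224 = 1597.
Re < 2300 → laminar flow, so f = 64/Re = 64/1597 = 0.04008 (the turbulent correlation is not needed).
Darcy-Weisbach: ΔP = f(L/D)(ρV²/2) = 0.04008·(1380/0.0445)·(640·0.01256²/2) = 0.04008·3.101e+04·0.05046 = 62.73 Pa.
ΔP = 62.73 Pa = 0.0627 kPa.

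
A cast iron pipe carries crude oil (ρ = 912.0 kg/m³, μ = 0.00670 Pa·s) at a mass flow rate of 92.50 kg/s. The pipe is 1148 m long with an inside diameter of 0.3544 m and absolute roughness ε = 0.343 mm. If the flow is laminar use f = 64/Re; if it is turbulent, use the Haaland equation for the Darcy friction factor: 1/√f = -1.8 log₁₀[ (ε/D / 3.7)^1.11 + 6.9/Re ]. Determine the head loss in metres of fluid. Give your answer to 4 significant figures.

A = πD²/4 = π(0.3544)²/4 = 0.09865 m²; mean velocity V = ṁ/(ρA) = 92.5/(912 · 0.09865) = 1.028 m/s.
Reynolds number Re = ρVD/μ = 912 · 1.028 · 0.3544 / 0.0067 = 4.96e+04.
Re > 4000 → turbulent. Relative roughness ε/D = 0.000343/0.3544 = 0.000968. Haaland: 1/√f = -1.8 log₁₀[(0.000968/3.7)^1.11 + 6.9/4.96e+04] = -1.8 log₁₀[0.000106 + 0.000139] = 6.501, so f = 0.02366.
Darcy-Weisbach: ΔP = f(L/D)(ρV²/2) = 0.02366·(1148/0.3544)·(912·1.028²/2) = 0.02366·3239·482.1 = 3.695e+04 Pa.
Head loss h_f = ΔP/(ρg) = 3.695e+04/(912·9.81) = 4.130 m.

h_f ≈ 4.130 m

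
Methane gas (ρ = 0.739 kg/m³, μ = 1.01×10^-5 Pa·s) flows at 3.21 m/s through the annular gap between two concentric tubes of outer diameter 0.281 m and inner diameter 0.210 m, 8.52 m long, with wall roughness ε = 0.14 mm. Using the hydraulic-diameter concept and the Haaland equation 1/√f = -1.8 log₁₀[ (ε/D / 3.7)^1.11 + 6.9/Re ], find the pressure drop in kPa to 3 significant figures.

ΔP ≈ 0.0139 kPa

Hydraulic diameter D_h = 4A/P = D_o - D_i = 0.281 - 0.21 = 0.071 m.
Re = ρVD_h/μ = 0.739·3.21·0.071/1.01e-05 = 1.668e+04.
ε/D_h = 0.00014/0.071 = 0.00197; Haaland gives 1/√f = -1.8 log₁₀[0.000233+0.000414] = 5.741, so f = 0.03034.
ΔP = f(L/D_h)(ρV²/2) = 0.03034·8.52/0.071·3.807 = 13.86 Pa.
ΔP = 0.0139 kPa.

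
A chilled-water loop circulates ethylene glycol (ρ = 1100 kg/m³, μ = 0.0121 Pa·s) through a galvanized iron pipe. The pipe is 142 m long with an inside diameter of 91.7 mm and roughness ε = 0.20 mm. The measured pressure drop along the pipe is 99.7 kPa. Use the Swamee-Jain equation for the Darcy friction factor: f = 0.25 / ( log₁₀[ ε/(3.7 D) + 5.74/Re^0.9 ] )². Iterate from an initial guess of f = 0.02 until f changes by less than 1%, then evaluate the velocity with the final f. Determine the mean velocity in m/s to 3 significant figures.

Rearranging Darcy-Weisbach: V = √(2·ΔP·D/(f·L·ρ)). With ε/D = 0.0002/0.0917 = 0.00218, iterate starting from f = 0.02:
  f = 0.02 → V = √(2·9.97e+04·0.0917/(0.02·142·1100)) = 2.419 m/s; Re = ρVD/μ = 2.017e+04; f → 0.0304
  f = 0.0304 → V = 1.962 m/s; Re = 1.636e+04; f → 0.03145
  f = 0.03145 → V = 1.929 m/s; Re = 1.608e+04; f → 0.03154
Converged (Δf/f < 1%). With the final f = 0.03154: V = √(2·9.97e+04·0.0917/(0.03154·142·1100)) = 1.927 m/s.

V ≈ 1.93 m/s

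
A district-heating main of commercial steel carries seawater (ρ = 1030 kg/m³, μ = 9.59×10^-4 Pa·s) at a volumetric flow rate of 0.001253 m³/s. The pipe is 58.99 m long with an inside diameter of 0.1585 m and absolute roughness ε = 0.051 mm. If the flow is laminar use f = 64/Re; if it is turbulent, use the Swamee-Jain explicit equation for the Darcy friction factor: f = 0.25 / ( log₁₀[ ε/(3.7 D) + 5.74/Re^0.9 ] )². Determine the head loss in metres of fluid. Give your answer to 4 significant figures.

h_f ≈ 0.002364 m

Cross-sectional area A = πD²/4 = π(0.1585)²/4 = 0.01973 m²; mean velocity V = Q/A = 0.001253/0.01973 = 0.0635 m/s.
Reynolds number Re = ρVD/μ = 1030 · 0.0635 · 0.1585 / 0.000959 = 1.081e+04.
Re > 4000 → turbulent. Relative roughness ε/D = 5.1e-05/0.1585 = 0.000322. Swamee-Jain: f = 0.25/(log₁₀[0.000322/3.7 + 5.74/1.081e+04^0.9])² = 0.25/(log₁₀[8.7e-05 + 0.00134])² = 0.25/(-2.844)² = 0.0309.
Darcy-Weisbach: ΔP = f(L/D)(ρV²/2) = 0.0309·(58.99/0.1585)·(1030·0.0635²/2) = 0.0309·372.2·2.077 = 23.89 Pa.
Head loss h_f = ΔP/(ρg) = 23.89/(1030·9.81) = 0.002364 m.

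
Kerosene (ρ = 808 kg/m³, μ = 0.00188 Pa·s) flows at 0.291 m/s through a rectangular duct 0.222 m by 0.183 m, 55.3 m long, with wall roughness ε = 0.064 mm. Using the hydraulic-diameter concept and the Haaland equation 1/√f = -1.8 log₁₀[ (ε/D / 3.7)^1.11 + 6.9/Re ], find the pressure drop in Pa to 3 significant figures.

Hydraulic diameter D_h = 4A/P = 4·(0.222·0.183)/(2·(0.222+0.183)) = 0.1625/0.81 = 0.2006 m.
Re = ρVD_h/μ = 808·0.291·0.2006/0.00188 = 2.509e+04.
ε/D_h = 6.4e-05/0.2006 = 0.000319; Haaland gives 1/√f = -1.8 log₁₀[3.08e-05+0.000275] = 6.326, so f = 0.02499.
ΔP = f(L/D_h)(ρV²/2) = 0.02499·55.3/0.2006·34.21 = 235.6 Pa.

ΔP ≈ 236 Pa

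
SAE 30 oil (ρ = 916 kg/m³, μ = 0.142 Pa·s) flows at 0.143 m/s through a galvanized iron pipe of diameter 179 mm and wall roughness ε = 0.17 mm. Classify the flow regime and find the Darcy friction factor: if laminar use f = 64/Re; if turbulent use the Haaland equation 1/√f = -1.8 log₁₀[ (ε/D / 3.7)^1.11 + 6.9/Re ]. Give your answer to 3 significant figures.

Re = ρVD/μ = 916·0.143·0.179/0.142 = 165.1.
Re < 2300 → laminar, so f = 64/Re = 0.3876 (roughness is irrelevant in laminar flow).

f ≈ 0.388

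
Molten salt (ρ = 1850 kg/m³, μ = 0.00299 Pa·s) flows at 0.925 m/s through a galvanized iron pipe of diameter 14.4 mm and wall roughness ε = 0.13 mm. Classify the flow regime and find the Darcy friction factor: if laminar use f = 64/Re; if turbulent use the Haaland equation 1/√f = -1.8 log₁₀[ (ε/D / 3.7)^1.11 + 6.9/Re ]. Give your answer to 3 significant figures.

Re = ρVD/μ = 1850·0.925·0.0144/0.00299 = 8241.
Re > 4000 → turbulent. ε/D = 0.00013/0.0144 = 0.00903; Haaland: 1/√f = -1.8 log₁₀[0.00126 + 0.000837] = 4.821, so f = 0.04302.

f ≈ 0.0430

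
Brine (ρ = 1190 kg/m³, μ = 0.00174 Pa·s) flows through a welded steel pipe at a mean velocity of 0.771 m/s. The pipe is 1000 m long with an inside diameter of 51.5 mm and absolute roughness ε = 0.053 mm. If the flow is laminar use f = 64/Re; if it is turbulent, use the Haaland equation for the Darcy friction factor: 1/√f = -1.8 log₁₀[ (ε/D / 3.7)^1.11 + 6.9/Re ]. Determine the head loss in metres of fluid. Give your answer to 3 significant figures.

Reynolds number Re = ρVD/μ = 1190 · 0.771 · 0.0515 / 0.00174 = 2.716e+04.
Re > 4000 → turbulent. Relative roughness ε/D = 5.3e-05/0.0515 = 0.00103. Haaland: 1/√f = -1.8 log₁₀[(0.00103/3.7)^1.11 + 6.9/2.716e+04] = -1.8 log₁₀[0.000113 + 0.000254] = 6.183, so f = 0.02615.
Darcy-Weisbach: ΔP = f(L/D)(ρV²/2) = 0.02615·(1000/0.0515)·(1190·0.771²/2) = 0.02615·1.942e+04·353.7 = 1.796e+05 Pa.
Head loss h_f = ΔP/(ρg) = 1.796e+05/(1190·9.81) = 15.4 m.

h_f ≈ 15.4 m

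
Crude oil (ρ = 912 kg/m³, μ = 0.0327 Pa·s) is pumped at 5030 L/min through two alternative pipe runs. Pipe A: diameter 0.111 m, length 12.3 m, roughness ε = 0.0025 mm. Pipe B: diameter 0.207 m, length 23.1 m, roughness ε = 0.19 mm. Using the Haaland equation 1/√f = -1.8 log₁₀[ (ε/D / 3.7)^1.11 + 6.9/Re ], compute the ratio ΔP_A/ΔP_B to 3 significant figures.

Pipe A: V = Q/A = 0.08383/0.009677 = 8.663 m/s; Re = 2.682e+04; ε/D = 2.25e-05; Haaland → f = 0.02399; ΔP_A = f(L/D)(ρV²/2) = 9.098e+04 Pa.
Pipe B: V = Q/A = 0.08383/0.03365 = 2.491 m/s; Re = 1.438e+04; ε/D = 0.000918; Haaland → f = 0.02945; ΔP_B = f(L/D)(ρV²/2) = 9301 Pa.
ΔP_A/ΔP_B = 9.098e+04/9301 = 9.78.

ΔP_A/ΔP_B ≈ 9.78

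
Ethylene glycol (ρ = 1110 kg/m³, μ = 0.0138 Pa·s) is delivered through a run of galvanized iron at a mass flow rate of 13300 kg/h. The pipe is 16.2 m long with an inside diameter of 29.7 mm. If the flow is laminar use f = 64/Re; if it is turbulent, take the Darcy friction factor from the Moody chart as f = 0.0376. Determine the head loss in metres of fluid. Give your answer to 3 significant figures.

h_f ≈ 24.1 m

ṁ = 13300 kg/h = 13300/3600 = 3.694 kg/s.
A = πD²/4 = π(0.0297)²/4 = 0.0006928 m²; mean velocity V = ṁ/(ρA) = 3.694/(1110 · 0.0006928) = 4.804 m/s.
Reynolds number Re = ρVD/μ = 1110 · 4.804 · 0.0297 / 0.0138 = 1.148e+04.
Re > 4000 → turbulent; use the Moody-chart value f = 0.0376.
Darcy-Weisbach: ΔP = f(L/D)(ρV²/2) = 0.0376·(16.2/0.0297)·(1110·4.804²/2) = 0.0376·545.5·1.281e+04 = 2.627e+05 Pa.
Head loss h_f = ΔP/(ρg) = 2.627e+05/(1110·9.81) = 24.1 m.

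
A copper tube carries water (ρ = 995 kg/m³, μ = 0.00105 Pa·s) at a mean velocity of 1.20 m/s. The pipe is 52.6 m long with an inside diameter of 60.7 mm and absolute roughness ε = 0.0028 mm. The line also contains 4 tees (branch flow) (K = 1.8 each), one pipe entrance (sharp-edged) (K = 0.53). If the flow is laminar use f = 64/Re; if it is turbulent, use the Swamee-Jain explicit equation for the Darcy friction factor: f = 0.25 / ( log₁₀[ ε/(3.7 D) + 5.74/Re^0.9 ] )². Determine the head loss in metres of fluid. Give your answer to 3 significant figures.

h_f ≈ 1.81 m

Reynolds number Re = ρVD/μ = 995 · 1.2 · 0.0607 / 0.00105 = 6.902e+04.
Re > 4000 → turbulent. Relative roughness ε/D = 2.8e-06/0.0607 = 4.61e-05. Swamee-Jain: f = 0.25/(log₁₀[4.61e-05/3.7 + 5.74/6.902e+04^0.9])² = 0.25/(log₁₀[1.25e-05 + 0.000253])² = 0.25/(-3.575)² = 0.01956.
Total minor-loss coefficient ΣK = 4·1.8 + 1·0.53 = 7.73.
ΔP = [f·L/D + ΣK]·(ρV²/2) = [0.01956·52.6/0.0607 + 7.73]·(995·1.2²/2) = [16.95 + 7.73]·716.4 = 1.768e+04 Pa.
Head loss h_f = ΔP/(ρg) = 1.768e+04/(995·9.81) = 1.81 m.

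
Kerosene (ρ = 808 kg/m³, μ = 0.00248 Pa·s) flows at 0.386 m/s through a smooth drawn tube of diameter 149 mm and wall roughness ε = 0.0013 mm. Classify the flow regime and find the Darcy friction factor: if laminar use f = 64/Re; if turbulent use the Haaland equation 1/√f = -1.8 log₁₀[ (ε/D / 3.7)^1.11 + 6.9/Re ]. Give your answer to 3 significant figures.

Re = ρVD/μ = 808·0.386·0.149/0.00248 = 1.874e+04.
Re > 4000 → turbulent. ε/D = 1.3e-06/0.149 = 8.72e-06; Haaland: 1/√f = -1.8 log₁₀[5.67e-07 + 0.000368] = 6.18, so f = 0.02619.

f ≈ 0.0262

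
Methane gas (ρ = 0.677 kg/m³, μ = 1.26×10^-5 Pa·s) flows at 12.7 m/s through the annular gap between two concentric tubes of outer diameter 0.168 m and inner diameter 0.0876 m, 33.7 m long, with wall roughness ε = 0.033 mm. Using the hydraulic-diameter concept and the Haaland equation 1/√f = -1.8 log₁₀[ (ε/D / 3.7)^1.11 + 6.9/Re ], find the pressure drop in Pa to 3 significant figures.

Hydraulic diameter D_h = 4A/P = D_o - D_i = 0.168 - 0.0876 = 0.0804 m.
Re = ρVD_h/μ = 0.677·12.7·0.0804/1.26e-05 = 5.486e+04.
ε/D_h = 3.3e-05/0.0804 = 0.00041; Haaland gives 1/√f = -1.8 log₁₀[4.07e-05+0.000126] = 6.801, so f = 0.02162.
ΔP = f(L/D_h)(ρV²/2) = 0.02162·33.7/0.0804·54.6 = 494.7 Pa.

ΔP ≈ 495 Pa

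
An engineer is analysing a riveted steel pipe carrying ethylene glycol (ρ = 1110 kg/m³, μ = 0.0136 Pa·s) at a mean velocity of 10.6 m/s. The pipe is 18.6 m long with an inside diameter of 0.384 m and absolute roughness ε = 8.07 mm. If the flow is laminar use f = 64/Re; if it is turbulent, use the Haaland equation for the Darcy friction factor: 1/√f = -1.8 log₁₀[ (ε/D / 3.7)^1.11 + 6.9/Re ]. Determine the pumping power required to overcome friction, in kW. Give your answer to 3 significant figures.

P ≈ 185 kW

Reynolds number Re = ρVD/μ = 1110 · 10.6 · 0.384 / 0.0136 = 3.322e+05.
Re > 4000 → turbulent. Relative roughness ε/D = 0.00807/0.384 = 0.021. Haaland: 1/√f = -1.8 log₁₀[(0.021/3.7)^1.11 + 6.9/3.322e+05] = -1.8 log₁₀[0.00322 + 2.08e-05] = 4.482, so f = 0.04978.
Darcy-Weisbach: ΔP = f(L/D)(ρV²/2) = 0.04978·(18.6/0.384)·(1110·10.6²/2) = 0.04978·48.44·6.236e+04 = 1.504e+05 Pa.
Q = V·A = 10.6·0.1158 = 1.228 m³/s.
Pumping power P = QΔP = 1.228·1.504e+05 = 184600 W = 185 kW.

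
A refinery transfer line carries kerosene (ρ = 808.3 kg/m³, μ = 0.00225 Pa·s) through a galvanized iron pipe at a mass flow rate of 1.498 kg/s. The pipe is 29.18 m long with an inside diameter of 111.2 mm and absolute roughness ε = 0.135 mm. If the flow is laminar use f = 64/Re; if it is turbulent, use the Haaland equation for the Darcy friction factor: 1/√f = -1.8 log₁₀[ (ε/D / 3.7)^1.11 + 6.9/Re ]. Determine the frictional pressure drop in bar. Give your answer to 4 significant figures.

ΔP ≈ 0.001340 bar

A = πD²/4 = π(0.1112)²/4 = 0.009712 m²; mean velocity V = ṁ/(ρA) = 1.498/(808.3 · 0.009712) = 0.1908 m/s.
Reynolds number Re = ρVD/μ = 808.3 · 0.1908 · 0.1112 / 0.00225 = 7623.
Re > 4000 → turbulent. Relative roughness ε/D = 0.000135/0.1112 = 0.00121. Haaland: 1/√f = -1.8 log₁₀[(0.00121/3.7)^1.11 + 6.9/7623] = -1.8 log₁₀[0.000136 + 0.000905] = 5.369, so f = 0.0347.
Darcy-Weisbach: ΔP = f(L/D)(ρV²/2) = 0.0347·(29.18/0.1112)·(808.3·0.1908²/2) = 0.0347·262.4·14.72 = 134 Pa.
ΔP = 134 Pa = 0.001340 bar.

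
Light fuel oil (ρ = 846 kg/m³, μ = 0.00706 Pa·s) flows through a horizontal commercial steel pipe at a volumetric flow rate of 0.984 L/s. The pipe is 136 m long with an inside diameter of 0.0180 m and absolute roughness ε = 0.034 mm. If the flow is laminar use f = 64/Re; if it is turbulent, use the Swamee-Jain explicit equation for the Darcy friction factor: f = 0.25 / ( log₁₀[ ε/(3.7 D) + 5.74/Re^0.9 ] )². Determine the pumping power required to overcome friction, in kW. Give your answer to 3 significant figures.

Q = 0.984 L/s = 0.984/1000 = 0.000984 m³/s.
Cross-sectional area A = πD²/4 = π(0.018)²/4 = 0.0002545 m²; mean velocity V = Q/A = 0.000984/0.0002545 = 3.867 m/s.
Reynolds number Re = ρVD/μ = 846 · 3.867 · 0.018 / 0.00706 = 8341.
Re > 4000 → turbulent. Relative roughness ε/D = 3.4e-05/0.018 = 0.00189. Swamee-Jain: f = 0.25/(log₁₀[0.00189/3.7 + 5.74/8341^0.9])² = 0.25/(log₁₀[0.000511 + 0.0017])² = 0.25/(-2.656)² = 0.03544.
Darcy-Weisbach: ΔP = f(L/D)(ρV²/2) = 0.03544·(136/0.018)·(846·3.867²/2) = 0.03544·7556·6325 = 1.694e+06 Pa.
Pumping power P = QΔP = 0.000984·1.694e+06 = 1667 W = 1.67 kW.

P ≈ 1.67 kW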